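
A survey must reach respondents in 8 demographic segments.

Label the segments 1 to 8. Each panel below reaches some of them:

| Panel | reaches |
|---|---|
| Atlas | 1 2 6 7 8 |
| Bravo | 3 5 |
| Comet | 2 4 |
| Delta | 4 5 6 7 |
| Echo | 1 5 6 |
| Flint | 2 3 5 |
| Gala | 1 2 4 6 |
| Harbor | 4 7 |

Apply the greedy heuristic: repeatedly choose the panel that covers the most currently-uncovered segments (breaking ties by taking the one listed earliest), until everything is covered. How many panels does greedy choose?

Greedy: pick Atlas (covers 5 new) → pick Bravo (covers 2 new) → pick Comet (covers 1 new). Total picks: 3.

3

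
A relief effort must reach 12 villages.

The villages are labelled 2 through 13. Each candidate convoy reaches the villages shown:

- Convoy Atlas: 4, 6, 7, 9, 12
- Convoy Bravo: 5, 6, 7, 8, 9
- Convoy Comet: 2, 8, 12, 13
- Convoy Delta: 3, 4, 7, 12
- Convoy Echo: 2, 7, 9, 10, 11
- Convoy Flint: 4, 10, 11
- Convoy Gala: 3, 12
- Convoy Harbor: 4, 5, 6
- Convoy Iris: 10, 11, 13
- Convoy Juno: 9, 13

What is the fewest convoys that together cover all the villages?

Take {Bravo, Delta, Echo, Iris}. Their union is {2, 3, 4, 5, 6, 7, 8, 9, 10, 11, 12, 13}, which is all 12 villages.
No 3 of the 10 convoys cover everything (all 120 combinations miss at least one village), so 4 is optimal.

4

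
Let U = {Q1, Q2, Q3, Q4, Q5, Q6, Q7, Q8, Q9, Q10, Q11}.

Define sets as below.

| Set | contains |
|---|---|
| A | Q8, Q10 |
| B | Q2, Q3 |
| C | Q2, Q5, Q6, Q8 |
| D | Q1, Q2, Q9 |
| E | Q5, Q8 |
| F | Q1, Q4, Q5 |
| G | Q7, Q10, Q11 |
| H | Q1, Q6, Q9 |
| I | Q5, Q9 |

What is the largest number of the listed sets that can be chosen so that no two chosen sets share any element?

4

B, E, G, H are pairwise disjoint (B={Q2,Q3}; E={Q5,Q8}; G={Q7,Q10,Q11}; H={Q1,Q6,Q9}).
Every remaining set overlaps one of these, and no 5 of the listed sets are pairwise disjoint, so 4 is the maximum.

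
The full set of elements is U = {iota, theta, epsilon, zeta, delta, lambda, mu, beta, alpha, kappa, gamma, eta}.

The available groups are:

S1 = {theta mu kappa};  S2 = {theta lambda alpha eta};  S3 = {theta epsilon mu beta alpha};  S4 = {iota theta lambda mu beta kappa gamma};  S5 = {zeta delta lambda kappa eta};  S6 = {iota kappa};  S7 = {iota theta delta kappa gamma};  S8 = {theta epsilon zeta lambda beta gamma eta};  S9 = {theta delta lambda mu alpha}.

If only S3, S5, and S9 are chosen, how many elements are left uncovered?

2

Union of S3, S5, S9 = {theta, epsilon, zeta, delta, lambda, mu, beta, alpha, kappa, eta}.
Not covered: iota, gamma — 2 elements.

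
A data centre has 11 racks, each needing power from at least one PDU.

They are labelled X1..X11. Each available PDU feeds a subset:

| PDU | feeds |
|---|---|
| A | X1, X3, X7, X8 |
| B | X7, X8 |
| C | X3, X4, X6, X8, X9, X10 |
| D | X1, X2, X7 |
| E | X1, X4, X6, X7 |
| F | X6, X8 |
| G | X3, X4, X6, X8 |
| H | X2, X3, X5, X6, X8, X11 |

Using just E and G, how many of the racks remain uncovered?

Union of E, G = {X1, X3, X4, X6, X7, X8}.
Not covered: X2, X5, X9, X10, X11 — 5 racks.

5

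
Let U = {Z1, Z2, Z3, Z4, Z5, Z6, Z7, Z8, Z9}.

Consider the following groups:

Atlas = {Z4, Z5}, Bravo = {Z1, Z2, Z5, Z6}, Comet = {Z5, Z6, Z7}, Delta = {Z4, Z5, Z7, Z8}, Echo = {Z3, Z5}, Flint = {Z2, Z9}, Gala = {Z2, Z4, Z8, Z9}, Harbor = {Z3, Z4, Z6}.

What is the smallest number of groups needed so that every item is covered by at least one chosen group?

4

Take {Bravo, Delta, Flint, Harbor}. Their union is {Z1, Z2, Z3, Z4, Z5, Z6, Z7, Z8, Z9}, which is all 9 items.
No 3 of the 8 groups cover everything (all 56 combinations miss at least one item), so 4 is optimal.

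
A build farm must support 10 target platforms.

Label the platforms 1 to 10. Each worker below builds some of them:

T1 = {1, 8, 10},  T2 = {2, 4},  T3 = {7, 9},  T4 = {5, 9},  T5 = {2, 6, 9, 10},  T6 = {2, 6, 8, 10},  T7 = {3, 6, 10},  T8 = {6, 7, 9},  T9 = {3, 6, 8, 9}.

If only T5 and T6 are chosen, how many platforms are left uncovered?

5

Union of T5, T6 = {2, 6, 8, 9, 10}.
Not covered: 1, 3, 4, 5, 7 — 5 platforms.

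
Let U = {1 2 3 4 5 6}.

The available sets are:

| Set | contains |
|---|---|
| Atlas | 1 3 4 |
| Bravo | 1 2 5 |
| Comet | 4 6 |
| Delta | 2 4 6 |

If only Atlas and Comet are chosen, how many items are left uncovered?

2

Union of Atlas, Comet = {1, 3, 4, 6}.
Not covered: 2, 5 — 2 items.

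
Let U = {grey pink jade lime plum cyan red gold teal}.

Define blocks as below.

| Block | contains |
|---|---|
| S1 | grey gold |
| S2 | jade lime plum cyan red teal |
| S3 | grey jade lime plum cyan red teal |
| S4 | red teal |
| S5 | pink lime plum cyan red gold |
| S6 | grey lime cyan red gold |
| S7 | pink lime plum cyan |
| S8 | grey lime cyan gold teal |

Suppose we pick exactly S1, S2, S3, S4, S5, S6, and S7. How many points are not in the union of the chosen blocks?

0

Union of S1, S2, S3, S4, S5, S6, S7 = {grey, pink, jade, lime, plum, cyan, red, gold, teal} — that's every point, so 0 are uncovered.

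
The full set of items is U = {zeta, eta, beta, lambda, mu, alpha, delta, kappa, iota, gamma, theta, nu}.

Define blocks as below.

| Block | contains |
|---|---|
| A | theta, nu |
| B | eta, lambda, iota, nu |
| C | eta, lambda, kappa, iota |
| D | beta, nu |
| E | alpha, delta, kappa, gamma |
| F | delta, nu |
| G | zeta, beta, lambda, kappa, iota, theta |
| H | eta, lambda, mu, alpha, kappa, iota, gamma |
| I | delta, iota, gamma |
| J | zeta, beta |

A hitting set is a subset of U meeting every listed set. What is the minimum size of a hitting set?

T = {beta, lambda, delta, nu} meets every block (each contains at least one member of T), and |T| = 4.
No choice of 3 items meets every block, so 4 is the minimum.

4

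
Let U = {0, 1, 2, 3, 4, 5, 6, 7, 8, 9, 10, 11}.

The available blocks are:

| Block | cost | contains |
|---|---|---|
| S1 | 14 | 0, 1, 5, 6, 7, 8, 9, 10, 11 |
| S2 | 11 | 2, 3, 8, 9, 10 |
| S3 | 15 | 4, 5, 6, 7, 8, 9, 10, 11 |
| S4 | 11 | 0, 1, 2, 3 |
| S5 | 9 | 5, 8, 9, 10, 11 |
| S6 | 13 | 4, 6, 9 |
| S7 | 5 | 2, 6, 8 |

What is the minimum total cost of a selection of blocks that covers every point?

S3, S4 together cover every point (S3 ∪ S4 = {0, 1, 2, 3, 4, 5, 6, 7, 8, 9, 10, 11}); total cost 15 + 11 = 26.
The greedy pick S1, S7, S2, S6 costs 43; no covering selection beats 26.

26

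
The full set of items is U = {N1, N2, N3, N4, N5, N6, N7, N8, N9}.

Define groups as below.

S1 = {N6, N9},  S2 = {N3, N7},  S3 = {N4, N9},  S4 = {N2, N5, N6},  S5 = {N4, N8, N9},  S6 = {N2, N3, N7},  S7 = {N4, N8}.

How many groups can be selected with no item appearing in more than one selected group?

3

S2, S4, S7 are pairwise disjoint (S2={N3,N7}; S4={N2,N5,N6}; S7={N4,N8}).
Every remaining group overlaps one of these, and no 4 of the listed groups are pairwise disjoint, so 3 is the maximum.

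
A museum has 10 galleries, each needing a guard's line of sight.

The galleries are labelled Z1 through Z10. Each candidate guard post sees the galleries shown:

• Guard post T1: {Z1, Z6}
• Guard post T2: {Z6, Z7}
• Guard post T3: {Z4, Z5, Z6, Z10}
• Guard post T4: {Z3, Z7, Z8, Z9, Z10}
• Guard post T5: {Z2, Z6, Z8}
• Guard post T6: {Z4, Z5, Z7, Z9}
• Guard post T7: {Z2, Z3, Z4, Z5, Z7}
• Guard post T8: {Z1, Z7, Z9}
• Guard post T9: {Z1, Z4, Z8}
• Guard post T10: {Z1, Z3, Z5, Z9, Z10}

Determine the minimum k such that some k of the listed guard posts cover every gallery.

T5 and T7 and T10 together: T5 ∪ T7 ∪ T10 = {Z1, Z2, Z3, Z4, Z5, Z6, Z7, Z8, Z9, Z10} — every gallery is covered.
No 2 of the 10 guard posts cover everything (all 45 combinations miss at least one gallery), so 3 is optimal.

3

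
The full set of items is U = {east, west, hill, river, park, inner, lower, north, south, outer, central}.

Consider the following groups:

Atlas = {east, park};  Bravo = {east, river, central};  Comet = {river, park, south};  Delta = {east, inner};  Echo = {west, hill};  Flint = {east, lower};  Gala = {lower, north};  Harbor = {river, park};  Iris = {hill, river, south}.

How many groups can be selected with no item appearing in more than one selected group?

Delta, Echo, Gala, Harbor are pairwise disjoint (Delta={east,inner}; Echo={west,hill}; Gala={lower,north}; Harbor={river,park}).
Every remaining group overlaps one of these, and no 5 of the listed groups are pairwise disjoint, so 4 is the maximum.

4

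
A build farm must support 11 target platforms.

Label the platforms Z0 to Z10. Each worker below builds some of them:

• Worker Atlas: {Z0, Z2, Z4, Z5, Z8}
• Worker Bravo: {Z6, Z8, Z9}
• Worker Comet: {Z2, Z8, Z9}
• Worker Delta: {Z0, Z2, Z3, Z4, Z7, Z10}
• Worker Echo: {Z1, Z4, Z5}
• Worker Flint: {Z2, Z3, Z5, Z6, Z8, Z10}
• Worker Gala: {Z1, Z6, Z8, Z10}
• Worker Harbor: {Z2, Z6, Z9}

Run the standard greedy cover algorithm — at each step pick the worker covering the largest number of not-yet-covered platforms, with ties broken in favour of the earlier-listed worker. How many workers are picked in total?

Greedy: pick Delta (covers 6 new) → pick Bravo (covers 3 new) → pick Echo (covers 2 new). Total picks: 3.

3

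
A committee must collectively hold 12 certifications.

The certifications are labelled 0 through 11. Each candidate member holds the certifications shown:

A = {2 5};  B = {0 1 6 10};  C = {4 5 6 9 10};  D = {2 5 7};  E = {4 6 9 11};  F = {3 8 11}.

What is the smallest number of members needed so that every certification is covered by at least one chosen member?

4

B and C and D and F together: B ∪ C ∪ D ∪ F = {0, 1, 2, 3, 4, 5, 6, 7, 8, 9, 10, 11} — every certification is covered.
Only B contains 0, so B is forced; the remaining 8 certifications need at least 3 more members (each remaining member adds at most 3) — so at least 4 members are needed, and 4 is optimal.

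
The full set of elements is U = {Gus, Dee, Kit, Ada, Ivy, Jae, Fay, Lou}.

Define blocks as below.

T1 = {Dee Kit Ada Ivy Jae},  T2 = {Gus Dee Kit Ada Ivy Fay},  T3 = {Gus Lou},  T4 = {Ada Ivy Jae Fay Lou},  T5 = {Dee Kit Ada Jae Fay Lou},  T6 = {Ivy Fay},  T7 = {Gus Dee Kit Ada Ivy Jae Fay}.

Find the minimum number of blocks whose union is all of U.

2

Take {T4, T7}. Their union is {Gus, Dee, Kit, Ada, Ivy, Jae, Fay, Lou}, which is all 8 elements.
No single block has all 8 elements (the largest, T7, has 7), so 2 is optimal.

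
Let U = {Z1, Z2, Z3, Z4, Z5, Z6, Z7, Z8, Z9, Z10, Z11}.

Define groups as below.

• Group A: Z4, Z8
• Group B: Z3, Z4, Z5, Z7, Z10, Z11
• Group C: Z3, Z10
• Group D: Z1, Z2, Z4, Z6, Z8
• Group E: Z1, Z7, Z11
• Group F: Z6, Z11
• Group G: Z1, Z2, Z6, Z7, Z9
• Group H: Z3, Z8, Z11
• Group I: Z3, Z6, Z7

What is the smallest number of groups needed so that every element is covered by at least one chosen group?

B and G and H together: B ∪ G ∪ H = {Z1, Z2, Z3, Z4, Z5, Z6, Z7, Z8, Z9, Z10, Z11} — every element is covered.
Only B contains Z5, so B is forced; the remaining 5 elements need at least 2 more groups (each remaining group adds at most 4) — so at least 3 groups are needed, and 3 is optimal.

3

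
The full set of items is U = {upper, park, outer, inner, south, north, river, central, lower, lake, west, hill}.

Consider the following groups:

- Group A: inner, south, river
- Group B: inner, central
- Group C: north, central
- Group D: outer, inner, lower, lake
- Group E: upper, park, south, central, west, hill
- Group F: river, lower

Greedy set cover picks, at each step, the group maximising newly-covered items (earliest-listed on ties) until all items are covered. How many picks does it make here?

4

Greedy: pick E (covers 6 new) → pick D (covers 4 new) → pick A (covers 1 new) → pick C (covers 1 new). Total picks: 4.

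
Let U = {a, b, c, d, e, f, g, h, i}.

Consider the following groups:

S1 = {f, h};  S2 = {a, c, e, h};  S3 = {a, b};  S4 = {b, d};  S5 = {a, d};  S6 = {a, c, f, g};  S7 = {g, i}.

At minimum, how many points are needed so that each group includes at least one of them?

Take T = {a, d, f, g}. Each listed group contains at least one of these, so T is a hitting set of size 4.
No choice of 3 points meets every group, so 4 is the minimum.

4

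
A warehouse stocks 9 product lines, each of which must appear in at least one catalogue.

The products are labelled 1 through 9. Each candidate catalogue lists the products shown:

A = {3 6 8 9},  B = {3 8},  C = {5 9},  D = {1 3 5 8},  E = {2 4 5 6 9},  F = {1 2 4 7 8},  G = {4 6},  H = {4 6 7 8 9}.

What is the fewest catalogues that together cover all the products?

A and C and F together: A ∪ C ∪ F = {1, 2, 3, 4, 5, 6, 7, 8, 9} — every product is covered.
No 2 of the 8 catalogues cover everything (all 28 combinations miss at least one product), so 3 is optimal.

3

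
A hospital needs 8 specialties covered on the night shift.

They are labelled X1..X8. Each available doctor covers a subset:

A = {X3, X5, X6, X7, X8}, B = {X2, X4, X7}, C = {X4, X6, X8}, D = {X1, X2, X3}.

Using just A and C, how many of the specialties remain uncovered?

Union of A, C = {X3, X4, X5, X6, X7, X8}.
Not covered: X1, X2 — 2 specialties.

2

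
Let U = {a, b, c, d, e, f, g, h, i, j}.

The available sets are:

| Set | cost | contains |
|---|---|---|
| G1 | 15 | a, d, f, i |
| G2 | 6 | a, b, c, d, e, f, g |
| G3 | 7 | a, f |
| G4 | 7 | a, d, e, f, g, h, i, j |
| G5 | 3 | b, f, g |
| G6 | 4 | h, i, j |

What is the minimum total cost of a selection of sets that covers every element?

10

G2, G6 together cover every element (G2 ∪ G6 = {a, b, c, d, e, f, g, h, i, j}); total cost 6 + 4 = 10.
No covering selection has total cost below 10.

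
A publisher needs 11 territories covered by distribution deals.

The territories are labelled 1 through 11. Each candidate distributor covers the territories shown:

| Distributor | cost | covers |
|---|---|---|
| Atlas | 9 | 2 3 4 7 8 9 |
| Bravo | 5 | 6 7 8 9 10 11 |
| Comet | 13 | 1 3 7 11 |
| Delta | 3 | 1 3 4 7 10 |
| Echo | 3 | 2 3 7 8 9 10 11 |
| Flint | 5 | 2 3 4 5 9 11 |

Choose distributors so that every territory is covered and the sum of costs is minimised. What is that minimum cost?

Bravo, Delta, Flint together cover every territory (Bravo ∪ Delta ∪ Flint = {1, 2, 3, 4, 5, 6, 7, 8, 9, 10, 11}); total cost 5 + 3 + 5 = 13.
The greedy pick Echo, Delta, Bravo, Flint costs 16; no covering selection beats 13.

13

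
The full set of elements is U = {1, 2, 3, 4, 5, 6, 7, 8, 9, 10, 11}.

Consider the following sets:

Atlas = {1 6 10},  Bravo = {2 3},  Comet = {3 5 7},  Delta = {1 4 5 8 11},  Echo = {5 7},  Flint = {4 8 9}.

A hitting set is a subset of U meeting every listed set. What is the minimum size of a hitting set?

4

H = {1, 2, 4, 7} meets every set (each contains at least one member of H), and |H| = 4.
The sets Atlas, Bravo, Echo, Flint are pairwise disjoint, so any hitting set needs a separate element for each — at least 4. Hence 4 is optimal.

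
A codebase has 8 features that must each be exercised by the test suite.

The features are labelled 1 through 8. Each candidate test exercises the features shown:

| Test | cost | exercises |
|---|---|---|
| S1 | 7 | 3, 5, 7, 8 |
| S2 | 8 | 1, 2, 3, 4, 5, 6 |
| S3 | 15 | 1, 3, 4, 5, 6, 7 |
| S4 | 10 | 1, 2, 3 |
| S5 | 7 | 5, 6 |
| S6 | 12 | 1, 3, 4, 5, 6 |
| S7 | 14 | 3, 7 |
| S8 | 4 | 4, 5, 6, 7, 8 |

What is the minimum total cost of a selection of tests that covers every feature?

12

S2, S8 together cover every feature (S2 ∪ S8 = {1, 2, 3, 4, 5, 6, 7, 8}); total cost 8 + 4 = 12.
No covering selection has total cost below 12.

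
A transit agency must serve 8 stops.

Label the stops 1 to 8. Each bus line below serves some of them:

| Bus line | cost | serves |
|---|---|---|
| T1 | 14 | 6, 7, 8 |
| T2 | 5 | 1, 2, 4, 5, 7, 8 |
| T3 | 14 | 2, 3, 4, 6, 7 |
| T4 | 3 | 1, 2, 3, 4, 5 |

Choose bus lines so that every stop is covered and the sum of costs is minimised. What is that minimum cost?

T1, T4 together cover every stop (T1 ∪ T4 = {1, 2, 3, 4, 5, 6, 7, 8}); total cost 14 + 3 = 17.
The greedy pick T4, T2, T1 costs 22; no covering selection beats 17.

17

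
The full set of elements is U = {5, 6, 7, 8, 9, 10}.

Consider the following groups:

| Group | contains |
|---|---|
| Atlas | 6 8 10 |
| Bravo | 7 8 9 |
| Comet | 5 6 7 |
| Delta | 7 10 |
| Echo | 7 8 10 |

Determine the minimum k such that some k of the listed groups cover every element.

Take {Bravo, Comet, Echo}. Their union is {5, 6, 7, 8, 9, 10}, which is all 6 elements.
Only Comet contains 5, so Comet is forced; the remaining 3 elements need at least 2 more groups (each remaining group adds at most 2) — so at least 3 groups are needed, and 3 is optimal.

3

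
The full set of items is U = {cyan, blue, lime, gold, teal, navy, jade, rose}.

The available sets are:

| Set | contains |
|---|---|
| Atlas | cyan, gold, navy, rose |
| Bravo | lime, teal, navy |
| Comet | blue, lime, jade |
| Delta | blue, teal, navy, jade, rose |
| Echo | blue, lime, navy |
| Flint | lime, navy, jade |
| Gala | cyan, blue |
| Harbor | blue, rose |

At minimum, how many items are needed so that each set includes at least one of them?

2

Take H = {blue, navy}. Each listed set contains at least one of these, so H is a hitting set of size 2.
The sets Bravo, Harbor are pairwise disjoint, so any hitting set needs a separate item for each — at least 2. Hence 2 is optimal.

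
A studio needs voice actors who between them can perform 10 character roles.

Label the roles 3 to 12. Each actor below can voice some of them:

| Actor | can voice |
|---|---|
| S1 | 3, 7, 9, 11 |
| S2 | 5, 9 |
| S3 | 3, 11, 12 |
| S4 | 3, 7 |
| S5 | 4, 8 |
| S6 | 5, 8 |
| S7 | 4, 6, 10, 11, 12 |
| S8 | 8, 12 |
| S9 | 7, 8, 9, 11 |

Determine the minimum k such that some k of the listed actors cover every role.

3

S1 and S6 and S7 together: S1 ∪ S6 ∪ S7 = {3, 4, 5, 6, 7, 8, 9, 10, 11, 12} — every role is covered.
Only S7 contains 6, so S7 is forced; the remaining 5 roles need at least 2 more actors (each remaining actor adds at most 3) — so at least 3 actors are needed, and 3 is optimal.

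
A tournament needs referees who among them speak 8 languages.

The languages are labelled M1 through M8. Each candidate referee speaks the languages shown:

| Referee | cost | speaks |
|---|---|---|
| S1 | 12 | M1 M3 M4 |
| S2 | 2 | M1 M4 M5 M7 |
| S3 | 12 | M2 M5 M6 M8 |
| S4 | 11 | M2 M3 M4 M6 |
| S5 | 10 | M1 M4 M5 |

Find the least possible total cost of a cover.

25

S2, S3, S4 together cover every language (S2 ∪ S3 ∪ S4 = {M1, M2, M3, M4, M5, M6, M7, M8}); total cost 2 + 12 + 11 = 25.
No covering selection has total cost below 25.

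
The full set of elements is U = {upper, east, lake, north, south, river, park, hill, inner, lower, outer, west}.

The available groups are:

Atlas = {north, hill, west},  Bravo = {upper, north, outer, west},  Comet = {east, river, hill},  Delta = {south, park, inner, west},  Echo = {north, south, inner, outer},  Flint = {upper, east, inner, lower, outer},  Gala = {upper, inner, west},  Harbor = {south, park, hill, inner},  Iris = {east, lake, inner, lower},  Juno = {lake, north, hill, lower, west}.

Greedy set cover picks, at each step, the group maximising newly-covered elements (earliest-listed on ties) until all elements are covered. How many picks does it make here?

Greedy: pick Flint (covers 5 new) → pick Juno (covers 4 new) → pick Delta (covers 2 new) → pick Comet (covers 1 new). Total picks: 4.

4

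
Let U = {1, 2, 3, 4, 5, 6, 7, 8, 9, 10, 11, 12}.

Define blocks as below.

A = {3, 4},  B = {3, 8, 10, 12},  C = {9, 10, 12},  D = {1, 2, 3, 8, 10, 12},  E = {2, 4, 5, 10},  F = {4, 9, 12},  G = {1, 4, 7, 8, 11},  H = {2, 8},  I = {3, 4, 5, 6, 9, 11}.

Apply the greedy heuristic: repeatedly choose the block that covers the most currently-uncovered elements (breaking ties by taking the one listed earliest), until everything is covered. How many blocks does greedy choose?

3

Greedy: pick D (covers 6 new) → pick I (covers 5 new) → pick G (covers 1 new). Total picks: 3.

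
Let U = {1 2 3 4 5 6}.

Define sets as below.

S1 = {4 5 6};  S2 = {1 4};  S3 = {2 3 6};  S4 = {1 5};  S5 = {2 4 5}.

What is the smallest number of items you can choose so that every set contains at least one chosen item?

3

The 3 items {4, 5, 6} hit every set.
No choice of 2 items meets every set, so 3 is the minimum.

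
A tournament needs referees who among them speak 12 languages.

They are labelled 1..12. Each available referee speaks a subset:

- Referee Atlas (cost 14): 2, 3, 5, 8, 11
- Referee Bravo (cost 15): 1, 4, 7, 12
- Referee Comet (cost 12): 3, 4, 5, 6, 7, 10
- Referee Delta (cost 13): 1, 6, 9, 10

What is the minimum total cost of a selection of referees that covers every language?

42

Atlas, Bravo, Delta together cover every language (Atlas ∪ Bravo ∪ Delta = {1, 2, 3, 4, 5, 6, 7, 8, 9, 10, 11, 12}); total cost 14 + 15 + 13 = 42.
The greedy pick Comet, Atlas, Delta, Bravo costs 54; no covering selection beats 42.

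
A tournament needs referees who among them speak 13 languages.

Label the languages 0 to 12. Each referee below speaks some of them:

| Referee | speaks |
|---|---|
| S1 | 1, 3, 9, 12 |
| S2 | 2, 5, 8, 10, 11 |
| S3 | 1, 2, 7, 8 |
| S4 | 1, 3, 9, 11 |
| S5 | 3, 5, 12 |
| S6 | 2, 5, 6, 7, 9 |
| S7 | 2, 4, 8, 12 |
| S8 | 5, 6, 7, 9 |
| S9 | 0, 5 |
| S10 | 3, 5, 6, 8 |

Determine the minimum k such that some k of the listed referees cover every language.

5

S1 and S2 and S7 and S8 and S9 together: S1 ∪ S2 ∪ S7 ∪ S8 ∪ S9 = {0, 1, 2, 3, 4, 5, 6, 7, 8, 9, 10, 11, 12} — every language is covered.
No 4 of the 10 referees cover everything (all 210 combinations miss at least one language), so 5 is optimal.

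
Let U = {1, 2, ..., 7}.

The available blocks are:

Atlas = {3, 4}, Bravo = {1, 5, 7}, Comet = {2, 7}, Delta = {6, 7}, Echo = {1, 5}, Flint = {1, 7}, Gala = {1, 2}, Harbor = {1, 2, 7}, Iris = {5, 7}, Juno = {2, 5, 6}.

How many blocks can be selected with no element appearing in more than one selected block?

Atlas, Delta, Echo are pairwise disjoint (Atlas={3,4}; Delta={6,7}; Echo={1,5}).
Every remaining block overlaps one of these, and no 4 of the listed blocks are pairwise disjoint, so 3 is the maximum.

3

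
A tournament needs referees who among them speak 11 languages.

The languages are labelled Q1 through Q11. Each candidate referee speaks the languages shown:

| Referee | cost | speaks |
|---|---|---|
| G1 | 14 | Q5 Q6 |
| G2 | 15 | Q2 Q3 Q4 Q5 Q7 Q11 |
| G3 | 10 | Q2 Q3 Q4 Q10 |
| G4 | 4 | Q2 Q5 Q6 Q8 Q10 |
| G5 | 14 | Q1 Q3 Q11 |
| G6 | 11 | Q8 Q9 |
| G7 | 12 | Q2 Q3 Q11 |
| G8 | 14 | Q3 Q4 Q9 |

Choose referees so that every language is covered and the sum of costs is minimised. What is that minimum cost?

44

G2, G4, G5, G6 together cover every language (G2 ∪ G4 ∪ G5 ∪ G6 = {Q1, Q2, Q3, Q4, Q5, Q6, Q7, Q8, Q9, Q10, Q11}); total cost 15 + 4 + 14 + 11 = 44.
No covering selection has total cost below 44.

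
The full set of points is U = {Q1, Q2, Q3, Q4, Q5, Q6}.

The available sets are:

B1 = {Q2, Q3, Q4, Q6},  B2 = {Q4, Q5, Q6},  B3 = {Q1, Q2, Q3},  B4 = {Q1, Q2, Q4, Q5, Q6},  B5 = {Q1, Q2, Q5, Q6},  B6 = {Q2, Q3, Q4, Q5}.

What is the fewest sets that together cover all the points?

2

Take {B1, B5}. Their union is {Q1, Q2, Q3, Q4, Q5, Q6}, which is all 6 points.
No single set has all 6 points (the largest, B4, has 5), so 2 is optimal.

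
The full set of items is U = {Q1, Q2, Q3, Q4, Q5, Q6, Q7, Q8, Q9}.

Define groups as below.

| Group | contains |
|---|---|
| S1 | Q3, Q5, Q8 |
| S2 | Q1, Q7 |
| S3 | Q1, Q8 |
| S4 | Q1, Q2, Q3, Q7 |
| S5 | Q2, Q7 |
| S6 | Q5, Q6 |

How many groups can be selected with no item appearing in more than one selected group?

3

S3, S5, S6 are pairwise disjoint (S3={Q1,Q8}; S5={Q2,Q7}; S6={Q5,Q6}).
Every remaining group overlaps one of these, and no 4 of the listed groups are pairwise disjoint, so 3 is the maximum.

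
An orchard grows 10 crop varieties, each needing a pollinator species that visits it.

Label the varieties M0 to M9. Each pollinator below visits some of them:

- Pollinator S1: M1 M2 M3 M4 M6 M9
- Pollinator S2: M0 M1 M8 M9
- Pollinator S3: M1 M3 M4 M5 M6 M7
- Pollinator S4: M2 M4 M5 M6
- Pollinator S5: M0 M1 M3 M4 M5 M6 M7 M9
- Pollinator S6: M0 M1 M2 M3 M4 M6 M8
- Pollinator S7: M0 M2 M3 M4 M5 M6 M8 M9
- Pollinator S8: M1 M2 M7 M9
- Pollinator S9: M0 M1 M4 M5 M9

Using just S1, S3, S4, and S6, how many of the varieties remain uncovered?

Union of S1, S3, S4, S6 = {M0, M1, M2, M3, M4, M5, M6, M7, M8, M9} — that's every variety, so 0 are uncovered.

0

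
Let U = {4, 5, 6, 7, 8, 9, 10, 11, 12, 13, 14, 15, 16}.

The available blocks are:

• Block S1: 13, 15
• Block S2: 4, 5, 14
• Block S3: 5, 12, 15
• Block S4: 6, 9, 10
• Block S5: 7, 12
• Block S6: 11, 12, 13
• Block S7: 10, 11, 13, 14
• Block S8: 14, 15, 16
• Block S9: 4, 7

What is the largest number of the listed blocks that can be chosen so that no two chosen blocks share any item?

4

S1, S2, S4, S5 are pairwise disjoint (S1={13,15}; S2={4,5,14}; S4={6,9,10}; S5={7,12}).
Every remaining block overlaps one of these, and no 5 of the listed blocks are pairwise disjoint, so 4 is the maximum.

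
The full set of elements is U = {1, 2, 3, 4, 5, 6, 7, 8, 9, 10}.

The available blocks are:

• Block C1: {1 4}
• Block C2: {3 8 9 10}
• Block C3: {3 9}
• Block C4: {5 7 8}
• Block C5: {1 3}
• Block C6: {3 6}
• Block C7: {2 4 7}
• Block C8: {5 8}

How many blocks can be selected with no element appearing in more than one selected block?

3

C1, C6, C8 are pairwise disjoint (C1={1,4}; C6={3,6}; C8={5,8}).
Every remaining block overlaps one of these, and no 4 of the listed blocks are pairwise disjoint, so 3 is the maximum.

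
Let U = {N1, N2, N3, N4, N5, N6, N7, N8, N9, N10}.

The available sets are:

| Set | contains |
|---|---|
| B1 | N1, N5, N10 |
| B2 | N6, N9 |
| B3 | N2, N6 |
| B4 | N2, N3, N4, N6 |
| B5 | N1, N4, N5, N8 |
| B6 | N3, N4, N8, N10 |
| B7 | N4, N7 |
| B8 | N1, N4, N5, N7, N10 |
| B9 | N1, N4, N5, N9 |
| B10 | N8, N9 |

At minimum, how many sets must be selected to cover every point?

3

B4 and B8 and B10 together: B4 ∪ B8 ∪ B10 = {N1, N2, N3, N4, N5, N6, N7, N8, N9, N10} — every point is covered.
No 2 of the 10 sets cover everything (all 45 combinations miss at least one point), so 3 is optimal.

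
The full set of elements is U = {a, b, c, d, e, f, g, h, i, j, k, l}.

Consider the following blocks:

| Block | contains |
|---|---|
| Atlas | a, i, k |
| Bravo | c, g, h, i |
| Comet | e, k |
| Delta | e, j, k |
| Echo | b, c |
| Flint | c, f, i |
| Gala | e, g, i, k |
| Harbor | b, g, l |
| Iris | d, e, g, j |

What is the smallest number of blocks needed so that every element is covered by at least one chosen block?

Take {Atlas, Bravo, Flint, Harbor, Iris}. Their union is {a, b, c, d, e, f, g, h, i, j, k, l}, which is all 12 elements.
No 4 of the 9 blocks cover everything (all 126 combinations miss at least one element), so 5 is optimal.

5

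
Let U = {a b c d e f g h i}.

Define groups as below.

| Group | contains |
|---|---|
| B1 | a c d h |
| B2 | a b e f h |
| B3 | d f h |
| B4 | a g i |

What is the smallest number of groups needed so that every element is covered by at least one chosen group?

Take {B1, B2, B4}. Their union is {a, b, c, d, e, f, g, h, i}, which is all 9 elements.
Only B2 contains b, so B2 is forced; the remaining 4 elements need at least 2 more groups (each remaining group adds at most 2) — so at least 3 groups are needed, and 3 is optimal.

3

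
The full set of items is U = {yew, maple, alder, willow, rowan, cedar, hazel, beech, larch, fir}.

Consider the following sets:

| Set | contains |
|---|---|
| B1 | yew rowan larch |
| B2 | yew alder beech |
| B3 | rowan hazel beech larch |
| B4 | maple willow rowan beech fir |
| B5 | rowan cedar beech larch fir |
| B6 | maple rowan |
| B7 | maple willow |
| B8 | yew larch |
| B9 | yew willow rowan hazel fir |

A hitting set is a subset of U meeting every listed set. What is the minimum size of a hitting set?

H = {yew, maple, larch} meets every set (each contains at least one member of H), and |H| = 3.
No choice of 2 items meets every set, so 3 is the minimum.

3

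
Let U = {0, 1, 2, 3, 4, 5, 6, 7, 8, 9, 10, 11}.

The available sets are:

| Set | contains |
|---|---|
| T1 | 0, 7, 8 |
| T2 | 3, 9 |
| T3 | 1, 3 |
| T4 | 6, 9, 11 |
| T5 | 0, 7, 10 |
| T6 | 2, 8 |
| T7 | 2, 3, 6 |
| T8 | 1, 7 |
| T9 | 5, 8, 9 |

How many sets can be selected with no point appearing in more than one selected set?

4

T3, T4, T5, T6 are pairwise disjoint (T3={1,3}; T4={6,9,11}; T5={0,7,10}; T6={2,8}).
Every remaining set overlaps one of these, and no 5 of the listed sets are pairwise disjoint, so 4 is the maximum.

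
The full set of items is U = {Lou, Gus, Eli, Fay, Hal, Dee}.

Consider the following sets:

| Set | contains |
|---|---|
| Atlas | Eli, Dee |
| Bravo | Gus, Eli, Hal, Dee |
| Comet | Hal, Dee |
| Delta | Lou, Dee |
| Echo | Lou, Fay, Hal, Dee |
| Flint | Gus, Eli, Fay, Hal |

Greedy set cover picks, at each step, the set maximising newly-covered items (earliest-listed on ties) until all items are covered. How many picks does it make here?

2

Greedy: pick Bravo (covers 4 new) → pick Echo (covers 2 new). Total picks: 2.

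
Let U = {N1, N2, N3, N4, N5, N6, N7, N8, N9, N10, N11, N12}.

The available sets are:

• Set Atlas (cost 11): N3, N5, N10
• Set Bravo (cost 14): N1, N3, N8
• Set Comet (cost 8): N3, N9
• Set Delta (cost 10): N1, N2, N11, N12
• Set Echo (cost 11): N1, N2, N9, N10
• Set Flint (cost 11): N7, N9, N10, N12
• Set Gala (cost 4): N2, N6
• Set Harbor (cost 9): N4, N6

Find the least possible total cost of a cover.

55

Atlas, Bravo, Delta, Flint, Harbor together cover every point (Atlas ∪ Bravo ∪ Delta ∪ Flint ∪ Harbor = {N1, N2, N3, N4, N5, N6, N7, N8, N9, N10, N11, N12}); total cost 11 + 14 + 10 + 11 + 9 = 55.
The greedy pick Gala, Flint, Bravo, Harbor, Delta, Atlas costs 59; no covering selection beats 55.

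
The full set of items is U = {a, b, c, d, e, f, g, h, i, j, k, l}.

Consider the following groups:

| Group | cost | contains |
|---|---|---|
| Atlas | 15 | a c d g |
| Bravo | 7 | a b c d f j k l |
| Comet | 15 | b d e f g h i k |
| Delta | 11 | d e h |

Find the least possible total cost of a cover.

22

Bravo, Comet together cover every item (Bravo ∪ Comet = {a, b, c, d, e, f, g, h, i, j, k, l}); total cost 7 + 15 = 22.
No covering selection has total cost below 22.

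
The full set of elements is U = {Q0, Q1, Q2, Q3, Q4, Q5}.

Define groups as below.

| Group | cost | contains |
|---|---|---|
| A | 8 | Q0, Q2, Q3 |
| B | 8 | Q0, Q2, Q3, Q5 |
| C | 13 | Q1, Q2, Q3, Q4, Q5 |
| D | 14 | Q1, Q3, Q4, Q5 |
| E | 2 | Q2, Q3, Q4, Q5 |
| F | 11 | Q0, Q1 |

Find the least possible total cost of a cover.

13

E, F together cover every element (E ∪ F = {Q0, Q1, Q2, Q3, Q4, Q5}); total cost 2 + 11 = 13.
No covering selection has total cost below 13.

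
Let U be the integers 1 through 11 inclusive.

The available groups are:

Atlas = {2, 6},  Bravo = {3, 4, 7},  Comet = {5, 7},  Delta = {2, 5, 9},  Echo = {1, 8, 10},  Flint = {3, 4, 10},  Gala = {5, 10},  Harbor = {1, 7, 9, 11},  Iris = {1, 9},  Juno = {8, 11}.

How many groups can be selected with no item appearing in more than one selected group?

Atlas, Bravo, Gala, Iris, Juno are pairwise disjoint (Atlas={2,6}; Bravo={3,4,7}; Gala={5,10}; Iris={1,9}; Juno={8,11}).
Every remaining group overlaps one of these, and no 6 of the listed groups are pairwise disjoint, so 5 is the maximum.

5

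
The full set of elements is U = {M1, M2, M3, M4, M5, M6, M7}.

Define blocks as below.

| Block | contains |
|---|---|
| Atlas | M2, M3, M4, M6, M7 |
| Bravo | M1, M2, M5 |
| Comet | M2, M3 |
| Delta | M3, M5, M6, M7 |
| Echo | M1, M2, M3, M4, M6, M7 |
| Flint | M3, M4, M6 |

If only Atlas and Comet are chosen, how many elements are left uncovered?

2

Union of Atlas, Comet = {M2, M3, M4, M6, M7}.
Not covered: M1, M5 — 2 elements.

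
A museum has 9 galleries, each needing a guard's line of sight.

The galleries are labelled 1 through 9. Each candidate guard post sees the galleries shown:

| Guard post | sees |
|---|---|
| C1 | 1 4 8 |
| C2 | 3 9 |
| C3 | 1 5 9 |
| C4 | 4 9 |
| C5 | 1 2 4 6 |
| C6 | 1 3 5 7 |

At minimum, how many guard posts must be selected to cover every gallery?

4

C1 and C3 and C5 and C6 together: C1 ∪ C3 ∪ C5 ∪ C6 = {1, 2, 3, 4, 5, 6, 7, 8, 9} — every gallery is covered.
No 3 of the 6 guard posts cover everything (all 20 combinations miss at least one gallery), so 4 is optimal.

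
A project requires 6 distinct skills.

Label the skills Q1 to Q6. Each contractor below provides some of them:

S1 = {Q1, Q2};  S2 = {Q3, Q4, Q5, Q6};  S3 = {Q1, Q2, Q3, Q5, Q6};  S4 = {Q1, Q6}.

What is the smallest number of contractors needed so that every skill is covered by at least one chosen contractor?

Take {S1, S2}. Their union is {Q1, Q2, Q3, Q4, Q5, Q6}, which is all 6 skills.
No single contractor has all 6 skills (the largest, S3, has 5), so 2 is optimal.

2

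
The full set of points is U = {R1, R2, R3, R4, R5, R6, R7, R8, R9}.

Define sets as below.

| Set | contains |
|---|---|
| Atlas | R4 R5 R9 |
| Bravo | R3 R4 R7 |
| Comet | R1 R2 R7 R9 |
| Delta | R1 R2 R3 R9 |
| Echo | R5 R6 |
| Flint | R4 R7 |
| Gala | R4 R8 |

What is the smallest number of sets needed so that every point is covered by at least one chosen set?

4

Bravo, Delta, Echo, and Gala cover everything between them: the union {R1, R2, R3, R4, R5, R6, R7, R8, R9} is all of U.
No 3 of the 7 sets cover everything (all 35 combinations miss at least one point), so 4 is optimal.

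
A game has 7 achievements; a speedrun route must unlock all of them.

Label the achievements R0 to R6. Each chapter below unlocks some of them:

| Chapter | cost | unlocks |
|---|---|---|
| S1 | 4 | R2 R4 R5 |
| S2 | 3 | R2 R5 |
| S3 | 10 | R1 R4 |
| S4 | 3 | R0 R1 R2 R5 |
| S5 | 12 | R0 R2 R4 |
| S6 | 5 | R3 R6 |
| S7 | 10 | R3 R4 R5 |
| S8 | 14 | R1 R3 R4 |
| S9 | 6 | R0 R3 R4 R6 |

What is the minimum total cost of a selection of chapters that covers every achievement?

9

S4, S9 together cover every achievement (S4 ∪ S9 = {R0, R1, R2, R3, R4, R5, R6}); total cost 3 + 6 = 9.
No covering selection has total cost below 9.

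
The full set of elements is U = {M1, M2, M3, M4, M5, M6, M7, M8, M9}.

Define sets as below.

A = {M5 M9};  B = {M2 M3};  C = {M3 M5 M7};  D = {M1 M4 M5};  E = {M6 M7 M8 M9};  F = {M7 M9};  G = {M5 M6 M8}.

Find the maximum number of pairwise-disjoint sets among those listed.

B, D, F are pairwise disjoint (B={M2,M3}; D={M1,M4,M5}; F={M7,M9}).
Every remaining set overlaps one of these, and no 4 of the listed sets are pairwise disjoint, so 3 is the maximum.

3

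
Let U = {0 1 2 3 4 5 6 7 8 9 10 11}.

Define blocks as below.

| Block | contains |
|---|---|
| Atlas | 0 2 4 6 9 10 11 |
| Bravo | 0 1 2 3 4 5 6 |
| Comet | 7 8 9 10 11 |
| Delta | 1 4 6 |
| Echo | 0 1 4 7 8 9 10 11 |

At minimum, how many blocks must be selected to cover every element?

2

Bravo and Comet together: Bravo ∪ Comet = {0, 1, 2, 3, 4, 5, 6, 7, 8, 9, 10, 11} — every element is covered.
No single block has all 12 elements (the largest, Echo, has 8), so 2 is optimal.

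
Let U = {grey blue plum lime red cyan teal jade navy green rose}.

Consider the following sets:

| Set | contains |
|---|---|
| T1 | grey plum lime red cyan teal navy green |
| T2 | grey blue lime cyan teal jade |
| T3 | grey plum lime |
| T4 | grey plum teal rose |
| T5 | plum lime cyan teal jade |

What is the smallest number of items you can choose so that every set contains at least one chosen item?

2

The 2 items {plum, jade} hit every set.
No single item lies in every set, so at least 2 are needed and 2 is optimal.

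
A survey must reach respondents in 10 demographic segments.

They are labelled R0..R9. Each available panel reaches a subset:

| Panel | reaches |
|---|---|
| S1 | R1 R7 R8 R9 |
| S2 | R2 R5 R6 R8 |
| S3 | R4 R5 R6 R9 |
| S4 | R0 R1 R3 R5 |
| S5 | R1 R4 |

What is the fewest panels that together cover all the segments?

S1 and S2 and S3 and S4 together: S1 ∪ S2 ∪ S3 ∪ S4 = {R0, R1, R2, R3, R4, R5, R6, R7, R8, R9} — every segment is covered.
No 3 of the 5 panels cover everything (all 10 combinations miss at least one segment), so 4 is optimal.

4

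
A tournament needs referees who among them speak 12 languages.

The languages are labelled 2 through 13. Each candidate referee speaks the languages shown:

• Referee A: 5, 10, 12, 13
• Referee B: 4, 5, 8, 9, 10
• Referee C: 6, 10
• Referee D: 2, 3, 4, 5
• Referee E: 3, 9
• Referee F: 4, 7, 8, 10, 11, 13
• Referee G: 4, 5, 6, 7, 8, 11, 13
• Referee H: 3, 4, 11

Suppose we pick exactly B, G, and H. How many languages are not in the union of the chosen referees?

Union of B, G, H = {3, 4, 5, 6, 7, 8, 9, 10, 11, 13}.
Not covered: 2, 12 — 2 languages.

2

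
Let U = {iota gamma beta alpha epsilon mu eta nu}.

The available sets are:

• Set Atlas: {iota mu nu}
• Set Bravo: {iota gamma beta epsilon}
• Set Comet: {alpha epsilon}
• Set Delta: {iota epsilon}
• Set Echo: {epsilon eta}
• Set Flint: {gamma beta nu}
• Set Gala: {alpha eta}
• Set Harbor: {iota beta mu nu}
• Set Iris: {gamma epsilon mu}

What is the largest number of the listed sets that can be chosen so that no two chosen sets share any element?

Delta, Flint, Gala are pairwise disjoint (Delta={iota,epsilon}; Flint={gamma,beta,nu}; Gala={alpha,eta}).
Every remaining set overlaps one of these, and no 4 of the listed sets are pairwise disjoint, so 3 is the maximum.

3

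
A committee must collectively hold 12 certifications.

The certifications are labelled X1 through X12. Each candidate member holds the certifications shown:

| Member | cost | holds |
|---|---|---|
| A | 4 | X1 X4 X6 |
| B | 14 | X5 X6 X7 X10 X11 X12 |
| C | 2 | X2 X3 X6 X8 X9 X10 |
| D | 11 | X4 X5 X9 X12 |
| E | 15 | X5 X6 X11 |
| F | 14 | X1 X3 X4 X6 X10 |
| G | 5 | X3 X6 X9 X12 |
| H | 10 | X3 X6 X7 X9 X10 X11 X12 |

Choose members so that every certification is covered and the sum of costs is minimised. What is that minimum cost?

A, B, C together cover every certification (A ∪ B ∪ C = {X1, X2, X3, X4, X5, X6, X7, X8, X9, X10, X11, X12}); total cost 4 + 14 + 2 = 20.
The greedy pick C, A, H, D costs 27; no covering selection beats 20.

20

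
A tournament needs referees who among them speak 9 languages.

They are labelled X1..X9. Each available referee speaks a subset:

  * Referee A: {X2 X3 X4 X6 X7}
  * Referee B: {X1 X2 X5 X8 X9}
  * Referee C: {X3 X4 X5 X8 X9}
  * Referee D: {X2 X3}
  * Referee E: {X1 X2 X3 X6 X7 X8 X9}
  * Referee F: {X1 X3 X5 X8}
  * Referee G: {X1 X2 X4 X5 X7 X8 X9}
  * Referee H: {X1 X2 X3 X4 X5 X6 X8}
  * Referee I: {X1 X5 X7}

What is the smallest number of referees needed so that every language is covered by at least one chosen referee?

2

E and H together: E ∪ H = {X1, X2, X3, X4, X5, X6, X7, X8, X9} — every language is covered.
No single referee has all 9 languages (the largest, E, has 7), so 2 is optimal.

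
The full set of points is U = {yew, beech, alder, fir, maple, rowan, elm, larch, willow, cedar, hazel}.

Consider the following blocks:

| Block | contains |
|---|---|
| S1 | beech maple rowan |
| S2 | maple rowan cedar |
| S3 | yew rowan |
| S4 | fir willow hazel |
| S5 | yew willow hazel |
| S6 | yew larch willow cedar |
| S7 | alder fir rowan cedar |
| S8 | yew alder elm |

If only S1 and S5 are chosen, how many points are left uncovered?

5

Union of S1, S5 = {yew, beech, maple, rowan, willow, hazel}.
Not covered: alder, fir, elm, larch, cedar — 5 points.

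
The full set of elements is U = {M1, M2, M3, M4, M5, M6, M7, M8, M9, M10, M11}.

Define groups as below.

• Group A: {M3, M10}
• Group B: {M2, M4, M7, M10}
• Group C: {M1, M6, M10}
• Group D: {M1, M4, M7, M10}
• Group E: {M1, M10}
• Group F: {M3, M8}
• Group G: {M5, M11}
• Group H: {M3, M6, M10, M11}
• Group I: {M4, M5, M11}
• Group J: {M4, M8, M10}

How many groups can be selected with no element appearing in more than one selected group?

E, F, G are pairwise disjoint (E={M1,M10}; F={M3,M8}; G={M5,M11}).
Every remaining group overlaps one of these, and no 4 of the listed groups are pairwise disjoint, so 3 is the maximum.

3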